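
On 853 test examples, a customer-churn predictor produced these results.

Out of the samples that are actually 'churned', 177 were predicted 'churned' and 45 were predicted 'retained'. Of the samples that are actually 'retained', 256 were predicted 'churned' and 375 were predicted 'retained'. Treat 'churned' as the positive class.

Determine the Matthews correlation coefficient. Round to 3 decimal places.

0.344

MCC = (TP·TN − FP·FN) / √((TP+FP)(TP+FN)(TN+FP)(TN+FN))
Numerator = 177·375 − 256·45 = 54855
Denominator = √(433·222·631·420) = √25475312520 = 159609.8760
MCC = 54855 / 159609.8760 = 0.344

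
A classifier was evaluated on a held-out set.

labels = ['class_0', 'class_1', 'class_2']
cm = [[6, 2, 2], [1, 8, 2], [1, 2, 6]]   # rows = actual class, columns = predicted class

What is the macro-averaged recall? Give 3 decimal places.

0.665

Per-class recall (TP/(TP+FN)):
  class_0: TP=6, FN=2+2=4 → 6/10 = 0.6000
  class_1: TP=8, FN=1+2=3 → 8/11 = 0.7273
  class_2: TP=6, FN=1+2=3 → 6/9 = 0.6667
Macro-recall = mean = (0.6000 + 0.7273 + 0.6667) / 3 = 0.665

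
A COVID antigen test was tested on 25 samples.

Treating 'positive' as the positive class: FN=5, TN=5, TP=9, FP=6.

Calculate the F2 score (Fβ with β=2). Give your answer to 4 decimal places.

0.6338

Fβ = (1+β²)·TP / ((1+β²)·TP + β²·FN + FP), with β²=4
= 5·9 / (5·9 + 4·5 + 6) = 0.6338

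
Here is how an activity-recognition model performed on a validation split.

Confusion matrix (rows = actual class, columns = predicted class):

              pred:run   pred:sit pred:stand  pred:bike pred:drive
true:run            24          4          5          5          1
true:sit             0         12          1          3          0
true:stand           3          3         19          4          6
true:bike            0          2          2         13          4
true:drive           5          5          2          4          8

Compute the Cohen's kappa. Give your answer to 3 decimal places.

Observed agreement pₒ = trace/N = 76/135 = 0.5630
Expected agreement pₑ = Σ (rowᵢ·colᵢ)/N² = (39·32 + 16·26 + 35·29 + 21·29 + 24·19)/135² = 0.2054
κ = (pₒ − pₑ)/(1 − pₑ) = (0.5630 − 0.2054)/(1 − 0.2054) = 0.450

0.450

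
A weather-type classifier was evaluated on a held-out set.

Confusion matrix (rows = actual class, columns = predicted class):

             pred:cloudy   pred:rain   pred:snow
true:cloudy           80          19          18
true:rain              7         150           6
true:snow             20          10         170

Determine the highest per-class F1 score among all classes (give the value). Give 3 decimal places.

0.877

Per-class F1 score (2·TP/(2·TP+FP+FN)):
  cloudy: TP=80, FP=7+20=27, FN=19+18=37 → 160/224 = 0.7143
  rain: TP=150, FP=19+10=29, FN=7+6=13 → 300/342 = 0.8772
  snow: TP=170, FP=18+6=24, FN=20+10=30 → 340/394 = 0.8629
Highest is class 'rain' with F1 score = 0.877.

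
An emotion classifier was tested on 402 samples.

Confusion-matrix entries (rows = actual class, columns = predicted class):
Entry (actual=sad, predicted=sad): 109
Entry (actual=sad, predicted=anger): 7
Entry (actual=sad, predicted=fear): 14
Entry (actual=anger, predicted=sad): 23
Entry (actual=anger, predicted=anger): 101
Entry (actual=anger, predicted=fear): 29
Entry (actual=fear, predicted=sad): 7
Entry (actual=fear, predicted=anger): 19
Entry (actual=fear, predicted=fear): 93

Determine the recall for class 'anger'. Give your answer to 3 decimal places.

0.660

Take TP from the diagonal, FP from the rest of the 'anger' prediction marginal, FN from the rest of the 'anger' actual marginal.
recall = TP/(TP+FN).
anger: TP=101, FN=23+29=52 → 101/153 = 0.6601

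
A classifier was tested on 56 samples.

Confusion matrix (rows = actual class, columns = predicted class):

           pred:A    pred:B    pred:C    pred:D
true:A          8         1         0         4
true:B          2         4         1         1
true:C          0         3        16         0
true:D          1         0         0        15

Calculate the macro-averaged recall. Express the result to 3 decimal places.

0.724

Per-class recall (TP/(TP+FN)):
  A: TP=8, FN=1+0+4=5 → 8/13 = 0.6154
  B: TP=4, FN=2+1+1=4 → 4/8 = 0.5000
  C: TP=16, FN=0+3+0=3 → 16/19 = 0.8421
  D: TP=15, FN=1+0+0=1 → 15/16 = 0.9375
Macro-recall = mean = (0.6154 + 0.5000 + 0.8421 + 0.9375) / 4 = 0.724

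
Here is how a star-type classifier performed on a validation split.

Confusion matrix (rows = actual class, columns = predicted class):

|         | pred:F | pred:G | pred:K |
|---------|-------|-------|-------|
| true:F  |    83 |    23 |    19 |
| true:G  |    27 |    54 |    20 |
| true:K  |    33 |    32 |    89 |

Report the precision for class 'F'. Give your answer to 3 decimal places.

0.580

Take TP from the diagonal, FP from the rest of the 'F' prediction marginal, FN from the rest of the 'F' actual marginal.
precision = TP/(TP+FP).
F: TP=83, FP=27+33=60 → 83/143 = 0.5804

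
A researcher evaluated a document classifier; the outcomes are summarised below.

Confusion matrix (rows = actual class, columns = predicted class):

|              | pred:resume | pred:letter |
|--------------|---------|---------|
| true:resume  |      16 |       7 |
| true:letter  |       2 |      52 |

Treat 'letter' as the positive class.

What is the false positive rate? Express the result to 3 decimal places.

FPR = FP/(FP+TN) = 7/(7+16) = 0.304

0.304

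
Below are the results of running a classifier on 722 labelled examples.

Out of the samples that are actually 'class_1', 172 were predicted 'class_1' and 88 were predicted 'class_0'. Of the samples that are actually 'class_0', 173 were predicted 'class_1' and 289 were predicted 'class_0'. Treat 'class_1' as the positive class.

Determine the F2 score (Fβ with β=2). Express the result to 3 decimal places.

0.621

Fβ = (1+β²)·TP / ((1+β²)·TP + β²·FN + FP), with β²=4
= 5·172 / (5·172 + 4·88 + 173) = 0.621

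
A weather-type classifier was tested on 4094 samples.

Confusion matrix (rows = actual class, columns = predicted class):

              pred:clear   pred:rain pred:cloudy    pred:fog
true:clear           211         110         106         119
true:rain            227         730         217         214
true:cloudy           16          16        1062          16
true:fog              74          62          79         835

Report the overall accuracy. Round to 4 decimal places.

Accuracy = trace / total = (211+730+1062+835=2838) / 4094 = 2838/4094 = 0.6932

0.6932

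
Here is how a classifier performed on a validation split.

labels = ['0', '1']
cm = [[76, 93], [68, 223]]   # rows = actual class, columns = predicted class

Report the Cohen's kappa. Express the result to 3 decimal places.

0.223

Observed agreement pₒ = trace/N = 299/460 = 0.6500
Expected agreement pₑ = Σ (rowᵢ·colᵢ)/N² = (169·144 + 291·316)/460² = 0.5496
κ = (pₒ − pₑ)/(1 − pₑ) = (0.6500 − 0.5496)/(1 − 0.5496) = 0.223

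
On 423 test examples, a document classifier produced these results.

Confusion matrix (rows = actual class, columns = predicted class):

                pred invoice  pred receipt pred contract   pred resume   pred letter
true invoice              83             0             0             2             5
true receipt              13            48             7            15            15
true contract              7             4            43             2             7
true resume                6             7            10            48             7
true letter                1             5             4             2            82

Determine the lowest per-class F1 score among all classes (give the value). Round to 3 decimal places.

0.593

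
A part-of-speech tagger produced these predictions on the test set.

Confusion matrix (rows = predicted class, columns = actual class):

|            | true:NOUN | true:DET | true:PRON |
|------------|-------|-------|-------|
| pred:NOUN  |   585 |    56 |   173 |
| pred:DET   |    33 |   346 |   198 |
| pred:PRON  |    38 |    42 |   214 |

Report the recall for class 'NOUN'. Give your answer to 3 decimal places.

0.892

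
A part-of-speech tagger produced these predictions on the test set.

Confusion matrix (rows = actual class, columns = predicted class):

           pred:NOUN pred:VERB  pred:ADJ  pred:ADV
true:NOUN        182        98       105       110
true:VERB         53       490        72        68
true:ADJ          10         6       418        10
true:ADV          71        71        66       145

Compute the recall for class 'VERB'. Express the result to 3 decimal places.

One-vs-rest for 'VERB': TP = diagonal; FP = other classes predicted 'VERB'; FN = 'VERB' predicted as other.
recall = TP/(TP+FN).
VERB: TP=490, FN=53+72+68=193 → 490/683 = 0.7174

0.717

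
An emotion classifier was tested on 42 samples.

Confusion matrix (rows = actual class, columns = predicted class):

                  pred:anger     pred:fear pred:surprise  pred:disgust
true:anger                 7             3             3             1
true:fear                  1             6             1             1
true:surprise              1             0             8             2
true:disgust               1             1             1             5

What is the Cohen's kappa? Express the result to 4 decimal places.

0.4905

Observed agreement pₒ = trace/N = 26/42 = 0.61905
Expected agreement pₑ = Σ (rowᵢ·colᵢ)/N² = (14·10 + 9·10 + 11·13 + 8·9)/42² = 0.25227
κ = (pₒ − pₑ)/(1 − pₑ) = (0.61905 − 0.25227)/(1 − 0.25227) = 0.4905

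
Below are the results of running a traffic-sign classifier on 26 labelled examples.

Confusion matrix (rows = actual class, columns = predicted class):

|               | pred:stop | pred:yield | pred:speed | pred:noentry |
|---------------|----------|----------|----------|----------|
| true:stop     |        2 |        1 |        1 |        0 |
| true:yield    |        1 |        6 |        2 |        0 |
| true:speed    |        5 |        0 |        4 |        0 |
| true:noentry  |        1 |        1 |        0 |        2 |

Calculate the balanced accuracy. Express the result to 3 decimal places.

0.528

Balanced accuracy = mean of per-class recall.
  stop: recall = 2/4 = 0.5000
  yield: recall = 6/9 = 0.6667
  speed: recall = 4/9 = 0.4444
  noentry: recall = 2/4 = 0.5000
Mean = (0.5000 + 0.6667 + 0.4444 + 0.5000) / 4 = 0.528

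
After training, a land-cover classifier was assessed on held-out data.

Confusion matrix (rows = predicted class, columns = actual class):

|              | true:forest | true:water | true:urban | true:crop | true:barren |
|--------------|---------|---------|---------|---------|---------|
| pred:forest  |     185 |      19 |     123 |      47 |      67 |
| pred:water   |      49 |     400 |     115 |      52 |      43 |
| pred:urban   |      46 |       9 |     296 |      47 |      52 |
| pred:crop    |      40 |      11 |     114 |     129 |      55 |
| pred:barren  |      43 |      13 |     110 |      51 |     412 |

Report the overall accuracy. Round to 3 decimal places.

Accuracy = trace / total = (185+400+296+129+412=1422) / 2528 = 1422/2528 = 0.563

0.563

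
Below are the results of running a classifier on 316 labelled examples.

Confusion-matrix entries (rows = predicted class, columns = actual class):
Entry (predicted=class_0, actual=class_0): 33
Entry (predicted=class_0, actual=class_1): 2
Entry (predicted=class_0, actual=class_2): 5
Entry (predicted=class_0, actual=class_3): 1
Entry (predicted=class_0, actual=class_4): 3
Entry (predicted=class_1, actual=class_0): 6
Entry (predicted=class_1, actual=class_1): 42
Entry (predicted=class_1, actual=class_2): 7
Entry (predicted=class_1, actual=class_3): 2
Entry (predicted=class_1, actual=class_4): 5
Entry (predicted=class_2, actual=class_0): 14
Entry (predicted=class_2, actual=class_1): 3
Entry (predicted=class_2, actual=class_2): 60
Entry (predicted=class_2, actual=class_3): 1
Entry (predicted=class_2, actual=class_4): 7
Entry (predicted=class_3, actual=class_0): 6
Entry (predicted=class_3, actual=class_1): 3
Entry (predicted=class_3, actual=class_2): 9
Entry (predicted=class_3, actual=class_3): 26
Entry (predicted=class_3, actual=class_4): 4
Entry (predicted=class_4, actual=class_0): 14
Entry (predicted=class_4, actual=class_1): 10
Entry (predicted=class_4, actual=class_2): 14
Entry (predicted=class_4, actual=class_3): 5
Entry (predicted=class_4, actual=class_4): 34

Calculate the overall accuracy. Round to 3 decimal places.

Accuracy = trace / total = (33+42+60+26+34=195) / 316 = 195/316 = 0.617

0.617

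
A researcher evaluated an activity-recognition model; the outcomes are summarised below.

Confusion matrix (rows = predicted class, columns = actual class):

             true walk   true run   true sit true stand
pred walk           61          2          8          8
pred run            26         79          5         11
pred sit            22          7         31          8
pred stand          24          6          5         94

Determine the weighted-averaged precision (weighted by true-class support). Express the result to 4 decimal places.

0.6916

Per-class precision (TP/(TP+FP)):
  walk: TP=61, FP=2+8+8=18 → 61/79 = 0.77215
  run: TP=79, FP=26+5+11=42 → 79/121 = 0.65289
  sit: TP=31, FP=22+7+8=37 → 31/68 = 0.45588
  stand: TP=94, FP=24+6+5=35 → 94/129 = 0.72868
Weighted-precision = Σ (supportᵢ/N)·precisionᵢ with N=397: (133/397)·0.77215 + (94/397)·0.65289 + (49/397)·0.45588 + (121/397)·0.72868 = 0.6916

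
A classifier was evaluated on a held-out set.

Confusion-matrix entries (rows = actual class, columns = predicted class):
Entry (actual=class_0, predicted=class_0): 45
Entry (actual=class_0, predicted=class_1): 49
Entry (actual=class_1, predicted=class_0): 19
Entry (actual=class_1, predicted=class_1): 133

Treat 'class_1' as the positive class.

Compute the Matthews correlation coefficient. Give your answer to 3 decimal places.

MCC = (TP·TN − FP·FN) / √((TP+FP)(TP+FN)(TN+FP)(TN+FN))
Numerator = 133·45 − 49·19 = 5054
Denominator = √(182·152·94·64) = √166426624 = 12900.6443
MCC = 5054 / 12900.6443 = 0.392

0.392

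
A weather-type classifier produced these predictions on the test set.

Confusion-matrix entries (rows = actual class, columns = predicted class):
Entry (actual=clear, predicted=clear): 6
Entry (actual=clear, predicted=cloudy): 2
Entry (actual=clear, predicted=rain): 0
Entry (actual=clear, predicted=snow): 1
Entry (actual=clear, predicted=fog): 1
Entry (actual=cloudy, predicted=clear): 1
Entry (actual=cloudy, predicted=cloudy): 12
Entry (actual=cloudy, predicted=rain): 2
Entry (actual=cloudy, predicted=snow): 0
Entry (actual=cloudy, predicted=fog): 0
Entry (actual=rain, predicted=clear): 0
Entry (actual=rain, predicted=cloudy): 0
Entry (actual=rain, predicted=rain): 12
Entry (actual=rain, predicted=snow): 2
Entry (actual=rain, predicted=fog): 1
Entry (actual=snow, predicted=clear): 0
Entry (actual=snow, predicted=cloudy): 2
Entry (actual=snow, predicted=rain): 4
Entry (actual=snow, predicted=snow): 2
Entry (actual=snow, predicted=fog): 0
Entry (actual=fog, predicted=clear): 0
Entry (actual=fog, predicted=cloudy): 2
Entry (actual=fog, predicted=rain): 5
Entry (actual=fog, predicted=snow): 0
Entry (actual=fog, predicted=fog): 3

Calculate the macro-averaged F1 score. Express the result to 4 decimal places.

0.5545

Per-class F1 score (2·TP/(2·TP+FP+FN)):
  clear: TP=6, FP=1+0+0+0=1, FN=2+0+1+1=4 → 12/17 = 0.70588
  cloudy: TP=12, FP=2+0+2+2=6, FN=1+2+0+0=3 → 24/33 = 0.72727
  rain: TP=12, FP=0+2+4+5=11, FN=0+0+2+1=3 → 24/38 = 0.63158
  snow: TP=2, FP=1+0+2+0=3, FN=0+2+4+0=6 → 4/13 = 0.30769
  fog: TP=3, FP=1+0+1+0=2, FN=0+2+5+0=7 → 6/15 = 0.40000
Macro-F1 score = mean = (0.70588 + 0.72727 + 0.63158 + 0.30769 + 0.40000) / 5 = 0.5545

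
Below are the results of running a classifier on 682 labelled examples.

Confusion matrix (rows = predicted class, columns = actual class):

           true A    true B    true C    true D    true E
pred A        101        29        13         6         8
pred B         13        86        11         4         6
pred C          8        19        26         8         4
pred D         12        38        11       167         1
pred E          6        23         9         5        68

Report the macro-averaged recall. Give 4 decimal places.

Per-class recall (TP/(TP+FN)):
  A: TP=101, FN=13+8+12+6=39 → 101/140 = 0.72143
  B: TP=86, FN=29+19+38+23=109 → 86/195 = 0.44103
  C: TP=26, FN=13+11+11+9=44 → 26/70 = 0.37143
  D: TP=167, FN=6+4+8+5=23 → 167/190 = 0.87895
  E: TP=68, FN=8+6+4+1=19 → 68/87 = 0.78161
Macro-recall = mean = (0.72143 + 0.44103 + 0.37143 + 0.87895 + 0.78161) / 5 = 0.6389

0.6389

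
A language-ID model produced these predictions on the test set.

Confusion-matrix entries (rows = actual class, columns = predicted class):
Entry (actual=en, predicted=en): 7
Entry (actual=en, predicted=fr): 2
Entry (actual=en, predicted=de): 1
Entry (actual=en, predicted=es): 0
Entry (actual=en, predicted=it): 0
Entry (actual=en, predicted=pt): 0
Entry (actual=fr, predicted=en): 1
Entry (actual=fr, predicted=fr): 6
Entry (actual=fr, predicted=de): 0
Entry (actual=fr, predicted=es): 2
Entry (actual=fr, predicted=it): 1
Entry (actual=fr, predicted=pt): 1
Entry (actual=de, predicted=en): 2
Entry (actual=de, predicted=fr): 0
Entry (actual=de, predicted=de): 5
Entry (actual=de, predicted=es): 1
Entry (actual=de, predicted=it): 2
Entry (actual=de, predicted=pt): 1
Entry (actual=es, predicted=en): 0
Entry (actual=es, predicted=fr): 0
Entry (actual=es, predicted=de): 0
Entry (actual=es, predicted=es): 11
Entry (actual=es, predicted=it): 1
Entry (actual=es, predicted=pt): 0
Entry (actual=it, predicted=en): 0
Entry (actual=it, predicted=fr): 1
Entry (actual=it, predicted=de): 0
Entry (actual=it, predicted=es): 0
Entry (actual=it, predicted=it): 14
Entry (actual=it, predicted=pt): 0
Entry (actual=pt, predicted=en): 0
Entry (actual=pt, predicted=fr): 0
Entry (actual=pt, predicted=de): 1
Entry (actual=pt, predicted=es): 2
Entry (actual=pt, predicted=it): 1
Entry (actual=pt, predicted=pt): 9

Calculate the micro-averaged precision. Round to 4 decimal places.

0.7222

Micro-averaging pools counts across classes: ΣTP=52, ΣFP=20, ΣFN=20.
Micro-precision = TP/(TP+FP) on pooled counts = 0.7222 (equals overall accuracy in single-label multiclass).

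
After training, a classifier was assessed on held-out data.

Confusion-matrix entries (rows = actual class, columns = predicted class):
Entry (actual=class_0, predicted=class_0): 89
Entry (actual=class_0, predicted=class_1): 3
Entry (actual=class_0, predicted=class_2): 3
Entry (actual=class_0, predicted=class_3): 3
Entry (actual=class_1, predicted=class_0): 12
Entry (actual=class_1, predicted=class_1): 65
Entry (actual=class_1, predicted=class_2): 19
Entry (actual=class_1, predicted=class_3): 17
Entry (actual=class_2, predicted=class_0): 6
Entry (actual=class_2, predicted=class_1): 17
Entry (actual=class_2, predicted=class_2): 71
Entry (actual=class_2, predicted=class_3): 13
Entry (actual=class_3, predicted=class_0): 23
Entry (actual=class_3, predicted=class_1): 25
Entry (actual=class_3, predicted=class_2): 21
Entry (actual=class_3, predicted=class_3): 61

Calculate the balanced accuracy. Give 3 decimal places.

Balanced accuracy = mean of per-class recall.
  class_0: recall = 89/98 = 0.9082
  class_1: recall = 65/113 = 0.5752
  class_2: recall = 71/107 = 0.6636
  class_3: recall = 61/130 = 0.4692
Mean = (0.9082 + 0.5752 + 0.6636 + 0.4692) / 4 = 0.654

0.654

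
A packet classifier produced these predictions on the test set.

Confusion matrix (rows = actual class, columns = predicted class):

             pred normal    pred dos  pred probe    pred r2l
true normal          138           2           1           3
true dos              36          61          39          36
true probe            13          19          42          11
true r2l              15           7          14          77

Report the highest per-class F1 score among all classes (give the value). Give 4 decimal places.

0.7977

Per-class F1 score (2·TP/(2·TP+FP+FN)):
  normal: TP=138, FP=36+13+15=64, FN=2+1+3=6 → 276/346 = 0.79769
  dos: TP=61, FP=2+19+7=28, FN=36+39+36=111 → 122/261 = 0.46743
  probe: TP=42, FP=1+39+14=54, FN=13+19+11=43 → 84/181 = 0.46409
  r2l: TP=77, FP=3+36+11=50, FN=15+7+14=36 → 154/240 = 0.64167
Highest is class 'normal' with F1 score = 0.7977.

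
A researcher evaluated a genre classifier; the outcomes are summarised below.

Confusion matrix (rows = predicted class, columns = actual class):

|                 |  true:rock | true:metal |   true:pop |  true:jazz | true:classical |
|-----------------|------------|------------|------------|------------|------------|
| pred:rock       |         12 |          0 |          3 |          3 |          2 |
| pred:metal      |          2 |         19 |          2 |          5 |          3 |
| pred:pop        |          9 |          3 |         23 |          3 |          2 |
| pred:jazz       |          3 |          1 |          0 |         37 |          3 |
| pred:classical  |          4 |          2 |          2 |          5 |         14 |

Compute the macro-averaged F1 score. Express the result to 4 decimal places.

0.6255

Per-class F1 score (2·TP/(2·TP+FP+FN)):
  rock: TP=12, FP=0+3+3+2=8, FN=2+9+3+4=18 → 24/50 = 0.48000
  metal: TP=19, FP=2+2+5+3=12, FN=0+3+1+2=6 → 38/56 = 0.67857
  pop: TP=23, FP=9+3+3+2=17, FN=3+2+0+2=7 → 46/70 = 0.65714
  jazz: TP=37, FP=3+1+0+3=7, FN=3+5+3+5=16 → 74/97 = 0.76289
  classical: TP=14, FP=4+2+2+5=13, FN=2+3+2+3=10 → 28/51 = 0.54902
Macro-F1 score = mean = (0.48000 + 0.67857 + 0.65714 + 0.76289 + 0.54902) / 5 = 0.6255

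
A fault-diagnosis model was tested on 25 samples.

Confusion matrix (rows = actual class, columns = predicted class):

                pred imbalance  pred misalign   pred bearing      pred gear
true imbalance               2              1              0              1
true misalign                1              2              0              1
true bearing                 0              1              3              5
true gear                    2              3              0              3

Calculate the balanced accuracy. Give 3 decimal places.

0.427

Balanced accuracy = mean of per-class recall.
  imbalance: recall = 2/4 = 0.5000
  misalign: recall = 2/4 = 0.5000
  bearing: recall = 3/9 = 0.3333
  gear: recall = 3/8 = 0.3750
Mean = (0.5000 + 0.5000 + 0.3333 + 0.3750) / 4 = 0.427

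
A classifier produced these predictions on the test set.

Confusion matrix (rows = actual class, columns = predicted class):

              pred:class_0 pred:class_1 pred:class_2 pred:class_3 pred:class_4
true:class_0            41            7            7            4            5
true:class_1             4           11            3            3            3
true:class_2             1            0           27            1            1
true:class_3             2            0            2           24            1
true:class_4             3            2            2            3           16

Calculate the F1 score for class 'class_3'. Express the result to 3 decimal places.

One-vs-rest for 'class_3': TP = diagonal; FP = other classes predicted 'class_3'; FN = 'class_3' predicted as other.
F1 score = 2·TP/(2·TP+FP+FN).
class_3: TP=24, FP=4+3+1+3=11, FN=2+0+2+1=5 → 48/64 = 0.7500

0.750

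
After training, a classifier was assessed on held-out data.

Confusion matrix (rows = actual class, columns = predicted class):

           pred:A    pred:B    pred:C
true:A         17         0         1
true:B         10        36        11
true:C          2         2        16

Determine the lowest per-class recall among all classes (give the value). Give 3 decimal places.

0.632

Per-class recall (TP/(TP+FN)):
  A: TP=17, FN=0+1=1 → 17/18 = 0.9444
  B: TP=36, FN=10+11=21 → 36/57 = 0.6316
  C: TP=16, FN=2+2=4 → 16/20 = 0.8000
Lowest is class 'B' with recall = 0.632.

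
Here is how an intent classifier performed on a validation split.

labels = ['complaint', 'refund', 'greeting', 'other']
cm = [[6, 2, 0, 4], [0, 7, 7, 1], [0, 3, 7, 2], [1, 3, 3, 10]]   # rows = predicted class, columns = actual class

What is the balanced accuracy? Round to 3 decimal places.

Balanced accuracy = mean of per-class recall.
  complaint: recall = 6/7 = 0.8571
  refund: recall = 7/15 = 0.4667
  greeting: recall = 7/17 = 0.4118
  other: recall = 10/17 = 0.5882
Mean = (0.8571 + 0.4667 + 0.4118 + 0.5882) / 4 = 0.581

0.581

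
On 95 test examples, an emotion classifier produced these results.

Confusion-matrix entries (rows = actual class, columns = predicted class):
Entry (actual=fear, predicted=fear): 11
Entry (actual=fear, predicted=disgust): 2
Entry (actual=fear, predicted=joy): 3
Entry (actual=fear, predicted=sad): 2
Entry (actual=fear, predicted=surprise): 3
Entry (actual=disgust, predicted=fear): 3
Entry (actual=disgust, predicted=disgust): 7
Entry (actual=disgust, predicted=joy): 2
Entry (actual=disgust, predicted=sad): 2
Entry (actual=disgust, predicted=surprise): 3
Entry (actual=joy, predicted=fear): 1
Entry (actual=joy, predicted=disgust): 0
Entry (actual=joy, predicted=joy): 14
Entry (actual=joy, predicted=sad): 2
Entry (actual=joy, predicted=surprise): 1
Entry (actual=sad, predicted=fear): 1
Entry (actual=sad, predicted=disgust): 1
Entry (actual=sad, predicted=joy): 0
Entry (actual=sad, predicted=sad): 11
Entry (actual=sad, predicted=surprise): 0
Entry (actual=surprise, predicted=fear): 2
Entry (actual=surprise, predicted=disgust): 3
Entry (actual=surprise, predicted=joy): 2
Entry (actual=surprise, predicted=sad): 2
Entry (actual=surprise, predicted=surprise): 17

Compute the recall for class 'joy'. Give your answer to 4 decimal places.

One-vs-rest for 'joy': TP = diagonal; FP = other classes predicted 'joy'; FN = 'joy' predicted as other.
recall = TP/(TP+FN).
joy: TP=14, FN=1+0+2+1=4 → 14/18 = 0.77778

0.7778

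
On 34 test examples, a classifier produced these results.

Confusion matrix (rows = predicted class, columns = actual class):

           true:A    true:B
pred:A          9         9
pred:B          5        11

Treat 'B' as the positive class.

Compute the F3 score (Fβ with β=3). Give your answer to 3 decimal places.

0.561

Fβ = (1+β²)·TP / ((1+β²)·TP + β²·FN + FP), with β²=9
= 10·11 / (10·11 + 9·9 + 5) = 0.561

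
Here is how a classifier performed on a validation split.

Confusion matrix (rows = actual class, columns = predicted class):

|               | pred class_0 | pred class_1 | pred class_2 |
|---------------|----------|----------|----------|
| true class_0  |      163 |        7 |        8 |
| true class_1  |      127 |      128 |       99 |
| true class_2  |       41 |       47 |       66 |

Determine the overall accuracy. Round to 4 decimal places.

0.5204

Accuracy = trace / total = (163+128+66=357) / 686 = 357/686 = 0.5204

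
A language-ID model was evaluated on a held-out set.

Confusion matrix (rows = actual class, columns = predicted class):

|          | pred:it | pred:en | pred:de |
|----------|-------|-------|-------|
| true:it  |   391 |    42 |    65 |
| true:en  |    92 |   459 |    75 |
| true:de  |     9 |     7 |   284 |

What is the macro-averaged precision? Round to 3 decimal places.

0.789

Per-class precision (TP/(TP+FP)):
  it: TP=391, FP=92+9=101 → 391/492 = 0.7947
  en: TP=459, FP=42+7=49 → 459/508 = 0.9035
  de: TP=284, FP=65+75=140 → 284/424 = 0.6698
Macro-precision = mean = (0.7947 + 0.9035 + 0.6698) / 3 = 0.789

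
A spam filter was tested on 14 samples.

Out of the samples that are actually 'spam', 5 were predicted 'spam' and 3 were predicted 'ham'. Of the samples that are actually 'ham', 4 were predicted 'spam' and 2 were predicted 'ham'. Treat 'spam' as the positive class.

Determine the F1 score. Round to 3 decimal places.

Precision = TP/(TP+FP) = 5/9 = 0.5556
Recall = TP/(TP+FN) = 5/8 = 0.6250
F1 = 2·TP/(2·TP+FP+FN) = 10/17 = 0.588

0.588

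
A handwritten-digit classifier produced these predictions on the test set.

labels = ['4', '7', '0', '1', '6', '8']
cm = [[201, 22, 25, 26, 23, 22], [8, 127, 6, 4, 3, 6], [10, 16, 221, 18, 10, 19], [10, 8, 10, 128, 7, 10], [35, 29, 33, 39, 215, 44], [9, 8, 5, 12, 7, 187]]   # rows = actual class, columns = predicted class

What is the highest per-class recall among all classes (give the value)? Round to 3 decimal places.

Per-class recall (TP/(TP+FN)):
  4: TP=201, FN=22+25+26+23+22=118 → 201/319 = 0.6301
  7: TP=127, FN=8+6+4+3+6=27 → 127/154 = 0.8247
  0: TP=221, FN=10+16+18+10+19=73 → 221/294 = 0.7517
  1: TP=128, FN=10+8+10+7+10=45 → 128/173 = 0.7399
  6: TP=215, FN=35+29+33+39+44=180 → 215/395 = 0.5443
  8: TP=187, FN=9+8+5+12+7=41 → 187/228 = 0.8202
Highest is class '7' with recall = 0.825.

0.825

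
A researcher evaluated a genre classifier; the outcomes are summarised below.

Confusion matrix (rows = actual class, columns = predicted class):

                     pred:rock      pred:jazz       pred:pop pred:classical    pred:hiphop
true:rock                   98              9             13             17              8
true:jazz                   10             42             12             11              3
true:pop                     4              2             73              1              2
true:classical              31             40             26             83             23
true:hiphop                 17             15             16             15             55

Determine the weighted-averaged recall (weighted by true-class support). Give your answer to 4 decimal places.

0.5607

Per-class recall (TP/(TP+FN)):
  rock: TP=98, FN=9+13+17+8=47 → 98/145 = 0.67586
  jazz: TP=42, FN=10+12+11+3=36 → 42/78 = 0.53846
  pop: TP=73, FN=4+2+1+2=9 → 73/82 = 0.89024
  classical: TP=83, FN=31+40+26+23=120 → 83/203 = 0.40887
  hiphop: TP=55, FN=17+15+16+15=63 → 55/118 = 0.46610
Weighted-recall = Σ (supportᵢ/N)·recallᵢ with N=626: (145/626)·0.67586 + (78/626)·0.53846 + (82/626)·0.89024 + (203/626)·0.40887 + (118/626)·0.46610 = 0.5607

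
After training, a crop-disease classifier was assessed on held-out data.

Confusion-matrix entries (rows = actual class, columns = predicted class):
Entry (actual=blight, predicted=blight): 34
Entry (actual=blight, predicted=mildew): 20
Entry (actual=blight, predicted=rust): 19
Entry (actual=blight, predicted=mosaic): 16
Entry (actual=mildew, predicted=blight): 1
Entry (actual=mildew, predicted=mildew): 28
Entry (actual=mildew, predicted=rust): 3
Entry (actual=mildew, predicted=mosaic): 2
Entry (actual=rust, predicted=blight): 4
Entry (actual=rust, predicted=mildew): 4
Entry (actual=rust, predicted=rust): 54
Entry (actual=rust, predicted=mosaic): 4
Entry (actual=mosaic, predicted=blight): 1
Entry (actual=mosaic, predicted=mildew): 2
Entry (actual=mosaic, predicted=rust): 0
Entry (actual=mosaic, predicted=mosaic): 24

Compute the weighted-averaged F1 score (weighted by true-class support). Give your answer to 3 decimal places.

Per-class F1 score (2·TP/(2·TP+FP+FN)):
  blight: TP=34, FP=1+4+1=6, FN=20+19+16=55 → 68/129 = 0.5271
  mildew: TP=28, FP=20+4+2=26, FN=1+3+2=6 → 56/88 = 0.6364
  rust: TP=54, FP=19+3+0=22, FN=4+4+4=12 → 108/142 = 0.7606
  mosaic: TP=24, FP=16+2+4=22, FN=1+2+0=3 → 48/73 = 0.6575
Weighted-F1 score = Σ (supportᵢ/N)·F1 scoreᵢ with N=216: (89/216)·0.5271 + (34/216)·0.6364 + (66/216)·0.7606 + (27/216)·0.6575 = 0.632

0.632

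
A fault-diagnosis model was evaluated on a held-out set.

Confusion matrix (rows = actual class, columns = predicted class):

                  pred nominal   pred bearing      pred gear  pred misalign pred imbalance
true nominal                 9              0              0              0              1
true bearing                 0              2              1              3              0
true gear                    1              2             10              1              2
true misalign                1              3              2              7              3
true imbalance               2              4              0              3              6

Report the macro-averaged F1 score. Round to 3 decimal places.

0.524

Per-class F1 score (2·TP/(2·TP+FP+FN)):
  nominal: TP=9, FP=0+1+1+2=4, FN=0+0+0+1=1 → 18/23 = 0.7826
  bearing: TP=2, FP=0+2+3+4=9, FN=0+1+3+0=4 → 4/17 = 0.2353
  gear: TP=10, FP=0+1+2+0=3, FN=1+2+1+2=6 → 20/29 = 0.6897
  misalign: TP=7, FP=0+3+1+3=7, FN=1+3+2+3=9 → 14/30 = 0.4667
  imbalance: TP=6, FP=1+0+2+3=6, FN=2+4+0+3=9 → 12/27 = 0.4444
Macro-F1 score = mean = (0.7826 + 0.2353 + 0.6897 + 0.4667 + 0.4444) / 5 = 0.524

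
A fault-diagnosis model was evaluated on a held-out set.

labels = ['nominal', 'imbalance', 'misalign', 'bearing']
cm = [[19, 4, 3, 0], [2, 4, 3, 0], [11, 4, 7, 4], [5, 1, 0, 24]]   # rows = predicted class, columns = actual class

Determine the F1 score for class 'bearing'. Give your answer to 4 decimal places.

0.8276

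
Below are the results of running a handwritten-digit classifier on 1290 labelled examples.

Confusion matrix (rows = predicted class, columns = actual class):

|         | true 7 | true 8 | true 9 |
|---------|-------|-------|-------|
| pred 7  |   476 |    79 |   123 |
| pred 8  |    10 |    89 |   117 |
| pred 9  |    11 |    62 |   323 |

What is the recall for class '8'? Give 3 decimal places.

0.387

One-vs-rest for '8': TP = diagonal; FP = other classes predicted '8'; FN = '8' predicted as other.
recall = TP/(TP+FN).
8: TP=89, FN=79+62=141 → 89/230 = 0.3870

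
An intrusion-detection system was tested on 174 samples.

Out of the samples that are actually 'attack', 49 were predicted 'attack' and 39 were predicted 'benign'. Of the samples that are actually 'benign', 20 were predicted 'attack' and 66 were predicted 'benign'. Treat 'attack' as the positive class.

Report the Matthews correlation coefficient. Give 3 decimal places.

MCC = (TP·TN − FP·FN) / √((TP+FP)(TP+FN)(TN+FP)(TN+FN))
Numerator = 49·66 − 20·39 = 2454
Denominator = √(69·88·86·105) = √54830160 = 7404.7390
MCC = 2454 / 7404.7390 = 0.331

0.331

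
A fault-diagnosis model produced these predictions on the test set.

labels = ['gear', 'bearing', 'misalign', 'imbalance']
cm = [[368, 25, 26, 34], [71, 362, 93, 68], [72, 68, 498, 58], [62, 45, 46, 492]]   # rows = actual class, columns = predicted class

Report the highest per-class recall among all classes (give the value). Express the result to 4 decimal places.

0.8124

Per-class recall (TP/(TP+FN)):
  gear: TP=368, FN=25+26+34=85 → 368/453 = 0.81236
  bearing: TP=362, FN=71+93+68=232 → 362/594 = 0.60943
  misalign: TP=498, FN=72+68+58=198 → 498/696 = 0.71552
  imbalance: TP=492, FN=62+45+46=153 → 492/645 = 0.76279
Highest is class 'gear' with recall = 0.8124.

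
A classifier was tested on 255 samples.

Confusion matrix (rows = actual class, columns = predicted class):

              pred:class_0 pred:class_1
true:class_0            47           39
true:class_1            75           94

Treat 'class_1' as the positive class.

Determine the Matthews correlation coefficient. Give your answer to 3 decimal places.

0.097

MCC = (TP·TN − FP·FN) / √((TP+FP)(TP+FN)(TN+FP)(TN+FN))
Numerator = 94·47 − 39·75 = 1493
Denominator = √(133·169·86·122) = √235828684 = 15356.7146
MCC = 1493 / 15356.7146 = 0.097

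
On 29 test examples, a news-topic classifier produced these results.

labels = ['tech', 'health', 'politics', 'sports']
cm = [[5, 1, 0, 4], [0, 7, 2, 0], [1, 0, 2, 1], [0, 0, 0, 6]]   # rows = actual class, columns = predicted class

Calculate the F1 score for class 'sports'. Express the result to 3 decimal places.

Take TP from the diagonal, FP from the rest of the 'sports' prediction marginal, FN from the rest of the 'sports' actual marginal.
F1 score = 2·TP/(2·TP+FP+FN).
sports: TP=6, FP=4+0+1=5, FN=0+0+0=0 → 12/17 = 0.7059

0.706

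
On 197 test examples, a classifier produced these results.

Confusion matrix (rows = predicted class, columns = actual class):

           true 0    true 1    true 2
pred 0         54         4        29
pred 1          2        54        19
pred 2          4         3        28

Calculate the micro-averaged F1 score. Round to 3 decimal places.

0.690

Micro-averaging pools counts across classes: ΣTP=136, ΣFP=61, ΣFN=61.
Micro-F1 score = 2·TP/(2·TP+FP+FN) on pooled counts = 0.690 (equals overall accuracy in single-label multiclass).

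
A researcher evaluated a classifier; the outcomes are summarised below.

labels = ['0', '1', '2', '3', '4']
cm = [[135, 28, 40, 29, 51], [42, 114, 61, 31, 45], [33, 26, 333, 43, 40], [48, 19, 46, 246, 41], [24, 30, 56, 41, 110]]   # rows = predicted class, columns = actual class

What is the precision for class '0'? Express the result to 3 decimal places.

0.477

precision = TP/(TP+FP).
0: TP=135, FP=28+40+29+51=148 → 135/283 = 0.4770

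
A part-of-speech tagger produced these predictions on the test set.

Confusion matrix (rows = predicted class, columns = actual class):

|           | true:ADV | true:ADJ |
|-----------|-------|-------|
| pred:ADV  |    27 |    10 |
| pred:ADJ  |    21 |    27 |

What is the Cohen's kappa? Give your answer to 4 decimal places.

0.2826

Observed agreement pₒ = trace/N = 54/85 = 0.63529
Expected agreement pₑ = Σ (rowᵢ·colᵢ)/N² = (48·37 + 37·48)/85² = 0.49163
κ = (pₒ − pₑ)/(1 − pₑ) = (0.63529 − 0.49163)/(1 − 0.49163) = 0.2826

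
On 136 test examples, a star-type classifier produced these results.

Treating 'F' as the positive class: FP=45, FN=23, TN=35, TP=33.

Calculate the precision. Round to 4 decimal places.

0.4231

Precision = TP/(TP+FP) = 33/(33+45) = 33/78 = 0.4231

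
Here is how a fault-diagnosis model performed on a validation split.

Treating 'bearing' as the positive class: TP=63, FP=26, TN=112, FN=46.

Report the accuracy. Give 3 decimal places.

Accuracy = (TP+TN)/N = (63+112)/247 = 0.709

0.709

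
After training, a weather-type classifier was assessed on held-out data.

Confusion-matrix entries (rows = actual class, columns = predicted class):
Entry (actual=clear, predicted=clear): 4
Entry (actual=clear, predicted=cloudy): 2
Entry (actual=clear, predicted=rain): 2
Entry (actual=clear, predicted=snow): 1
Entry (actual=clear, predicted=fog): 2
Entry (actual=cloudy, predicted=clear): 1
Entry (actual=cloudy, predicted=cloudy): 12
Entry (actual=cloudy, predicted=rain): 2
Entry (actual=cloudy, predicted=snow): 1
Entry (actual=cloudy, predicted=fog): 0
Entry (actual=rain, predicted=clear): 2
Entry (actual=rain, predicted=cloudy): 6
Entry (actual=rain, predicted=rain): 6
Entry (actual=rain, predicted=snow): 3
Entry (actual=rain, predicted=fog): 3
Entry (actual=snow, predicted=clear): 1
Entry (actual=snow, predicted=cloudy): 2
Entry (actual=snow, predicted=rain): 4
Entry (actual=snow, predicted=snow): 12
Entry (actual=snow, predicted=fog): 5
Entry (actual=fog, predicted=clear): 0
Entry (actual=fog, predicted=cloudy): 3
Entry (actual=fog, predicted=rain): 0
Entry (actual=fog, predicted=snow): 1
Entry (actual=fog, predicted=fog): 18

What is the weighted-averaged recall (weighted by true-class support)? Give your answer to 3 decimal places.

0.559

Per-class recall (TP/(TP+FN)):
  clear: TP=4, FN=2+2+1+2=7 → 4/11 = 0.3636
  cloudy: TP=12, FN=1+2+1+0=4 → 12/16 = 0.7500
  rain: TP=6, FN=2+6+3+3=14 → 6/20 = 0.3000
  snow: TP=12, FN=1+2+4+5=12 → 12/24 = 0.5000
  fog: TP=18, FN=0+3+0+1=4 → 18/22 = 0.8182
Weighted-recall = Σ (supportᵢ/N)·recallᵢ with N=93: (11/93)·0.3636 + (16/93)·0.7500 + (20/93)·0.3000 + (24/93)·0.5000 + (22/93)·0.8182 = 0.559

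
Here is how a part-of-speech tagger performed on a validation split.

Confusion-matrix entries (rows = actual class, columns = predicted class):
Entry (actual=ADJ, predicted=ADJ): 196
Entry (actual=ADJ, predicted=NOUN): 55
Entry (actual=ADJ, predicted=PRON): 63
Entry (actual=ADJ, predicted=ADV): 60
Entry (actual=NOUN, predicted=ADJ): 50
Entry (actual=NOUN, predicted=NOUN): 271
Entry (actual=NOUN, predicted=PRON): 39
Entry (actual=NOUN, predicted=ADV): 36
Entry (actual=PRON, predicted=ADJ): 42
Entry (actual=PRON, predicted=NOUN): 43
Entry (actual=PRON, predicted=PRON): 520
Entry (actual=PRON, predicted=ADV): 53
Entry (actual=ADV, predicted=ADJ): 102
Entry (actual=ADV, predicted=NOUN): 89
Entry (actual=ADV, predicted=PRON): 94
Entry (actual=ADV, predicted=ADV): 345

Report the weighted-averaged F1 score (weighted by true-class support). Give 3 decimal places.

Per-class F1 score (2·TP/(2·TP+FP+FN)):
  ADJ: TP=196, FP=50+42+102=194, FN=55+63+60=178 → 392/764 = 0.5131
  NOUN: TP=271, FP=55+43+89=187, FN=50+39+36=125 → 542/854 = 0.6347
  PRON: TP=520, FP=63+39+94=196, FN=42+43+53=138 → 1040/1374 = 0.7569
  ADV: TP=345, FP=60+36+53=149, FN=102+89+94=285 → 690/1124 = 0.6139
Weighted-F1 score = Σ (supportᵢ/N)·F1 scoreᵢ with N=2058: (374/2058)·0.5131 + (396/2058)·0.6347 + (658/2058)·0.7569 + (630/2058)·0.6139 = 0.645

0.645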